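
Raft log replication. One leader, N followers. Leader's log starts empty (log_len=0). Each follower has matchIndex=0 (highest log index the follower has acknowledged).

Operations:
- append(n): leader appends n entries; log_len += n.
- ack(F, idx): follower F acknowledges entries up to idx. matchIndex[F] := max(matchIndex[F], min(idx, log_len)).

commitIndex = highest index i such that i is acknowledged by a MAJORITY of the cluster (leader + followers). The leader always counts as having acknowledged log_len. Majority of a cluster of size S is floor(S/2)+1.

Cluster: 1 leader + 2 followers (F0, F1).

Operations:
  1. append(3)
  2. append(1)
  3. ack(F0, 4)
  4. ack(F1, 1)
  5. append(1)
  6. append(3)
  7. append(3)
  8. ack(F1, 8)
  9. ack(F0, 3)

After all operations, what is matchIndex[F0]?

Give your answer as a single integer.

Op 1: append 3 -> log_len=3
Op 2: append 1 -> log_len=4
Op 3: F0 acks idx 4 -> match: F0=4 F1=0; commitIndex=4
Op 4: F1 acks idx 1 -> match: F0=4 F1=1; commitIndex=4
Op 5: append 1 -> log_len=5
Op 6: append 3 -> log_len=8
Op 7: append 3 -> log_len=11
Op 8: F1 acks idx 8 -> match: F0=4 F1=8; commitIndex=8
Op 9: F0 acks idx 3 -> match: F0=4 F1=8; commitIndex=8

Answer: 4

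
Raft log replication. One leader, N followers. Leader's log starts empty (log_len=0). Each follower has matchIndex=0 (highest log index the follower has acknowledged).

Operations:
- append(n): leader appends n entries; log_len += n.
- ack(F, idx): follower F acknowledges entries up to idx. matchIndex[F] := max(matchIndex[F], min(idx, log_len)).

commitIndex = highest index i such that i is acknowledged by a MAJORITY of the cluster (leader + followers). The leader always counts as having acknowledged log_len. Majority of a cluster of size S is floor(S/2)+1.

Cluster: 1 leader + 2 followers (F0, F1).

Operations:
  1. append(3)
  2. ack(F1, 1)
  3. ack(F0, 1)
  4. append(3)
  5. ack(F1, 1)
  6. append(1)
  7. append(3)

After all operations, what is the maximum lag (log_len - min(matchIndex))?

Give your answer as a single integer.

Op 1: append 3 -> log_len=3
Op 2: F1 acks idx 1 -> match: F0=0 F1=1; commitIndex=1
Op 3: F0 acks idx 1 -> match: F0=1 F1=1; commitIndex=1
Op 4: append 3 -> log_len=6
Op 5: F1 acks idx 1 -> match: F0=1 F1=1; commitIndex=1
Op 6: append 1 -> log_len=7
Op 7: append 3 -> log_len=10

Answer: 9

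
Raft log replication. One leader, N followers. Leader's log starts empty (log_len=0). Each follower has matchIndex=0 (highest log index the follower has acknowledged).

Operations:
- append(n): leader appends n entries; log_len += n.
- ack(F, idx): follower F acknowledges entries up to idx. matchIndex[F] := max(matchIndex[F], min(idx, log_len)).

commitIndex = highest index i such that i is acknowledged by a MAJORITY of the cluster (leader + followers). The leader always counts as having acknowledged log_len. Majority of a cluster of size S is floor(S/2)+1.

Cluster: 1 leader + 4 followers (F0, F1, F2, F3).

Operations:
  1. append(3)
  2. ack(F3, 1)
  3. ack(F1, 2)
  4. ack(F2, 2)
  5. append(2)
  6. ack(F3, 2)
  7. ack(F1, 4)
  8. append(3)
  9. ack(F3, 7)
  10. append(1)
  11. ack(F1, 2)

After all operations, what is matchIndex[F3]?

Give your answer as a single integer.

Op 1: append 3 -> log_len=3
Op 2: F3 acks idx 1 -> match: F0=0 F1=0 F2=0 F3=1; commitIndex=0
Op 3: F1 acks idx 2 -> match: F0=0 F1=2 F2=0 F3=1; commitIndex=1
Op 4: F2 acks idx 2 -> match: F0=0 F1=2 F2=2 F3=1; commitIndex=2
Op 5: append 2 -> log_len=5
Op 6: F3 acks idx 2 -> match: F0=0 F1=2 F2=2 F3=2; commitIndex=2
Op 7: F1 acks idx 4 -> match: F0=0 F1=4 F2=2 F3=2; commitIndex=2
Op 8: append 3 -> log_len=8
Op 9: F3 acks idx 7 -> match: F0=0 F1=4 F2=2 F3=7; commitIndex=4
Op 10: append 1 -> log_len=9
Op 11: F1 acks idx 2 -> match: F0=0 F1=4 F2=2 F3=7; commitIndex=4

Answer: 7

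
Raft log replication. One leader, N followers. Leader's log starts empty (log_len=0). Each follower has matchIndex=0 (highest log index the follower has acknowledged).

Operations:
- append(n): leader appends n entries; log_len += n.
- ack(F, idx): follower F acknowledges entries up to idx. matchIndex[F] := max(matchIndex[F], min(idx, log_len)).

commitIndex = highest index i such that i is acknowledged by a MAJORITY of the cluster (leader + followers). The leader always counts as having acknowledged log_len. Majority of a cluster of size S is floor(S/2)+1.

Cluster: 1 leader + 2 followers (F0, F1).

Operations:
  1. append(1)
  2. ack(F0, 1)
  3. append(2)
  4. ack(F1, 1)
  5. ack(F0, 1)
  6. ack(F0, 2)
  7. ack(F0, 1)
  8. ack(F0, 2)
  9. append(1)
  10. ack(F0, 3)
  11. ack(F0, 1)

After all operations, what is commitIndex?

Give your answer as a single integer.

Op 1: append 1 -> log_len=1
Op 2: F0 acks idx 1 -> match: F0=1 F1=0; commitIndex=1
Op 3: append 2 -> log_len=3
Op 4: F1 acks idx 1 -> match: F0=1 F1=1; commitIndex=1
Op 5: F0 acks idx 1 -> match: F0=1 F1=1; commitIndex=1
Op 6: F0 acks idx 2 -> match: F0=2 F1=1; commitIndex=2
Op 7: F0 acks idx 1 -> match: F0=2 F1=1; commitIndex=2
Op 8: F0 acks idx 2 -> match: F0=2 F1=1; commitIndex=2
Op 9: append 1 -> log_len=4
Op 10: F0 acks idx 3 -> match: F0=3 F1=1; commitIndex=3
Op 11: F0 acks idx 1 -> match: F0=3 F1=1; commitIndex=3

Answer: 3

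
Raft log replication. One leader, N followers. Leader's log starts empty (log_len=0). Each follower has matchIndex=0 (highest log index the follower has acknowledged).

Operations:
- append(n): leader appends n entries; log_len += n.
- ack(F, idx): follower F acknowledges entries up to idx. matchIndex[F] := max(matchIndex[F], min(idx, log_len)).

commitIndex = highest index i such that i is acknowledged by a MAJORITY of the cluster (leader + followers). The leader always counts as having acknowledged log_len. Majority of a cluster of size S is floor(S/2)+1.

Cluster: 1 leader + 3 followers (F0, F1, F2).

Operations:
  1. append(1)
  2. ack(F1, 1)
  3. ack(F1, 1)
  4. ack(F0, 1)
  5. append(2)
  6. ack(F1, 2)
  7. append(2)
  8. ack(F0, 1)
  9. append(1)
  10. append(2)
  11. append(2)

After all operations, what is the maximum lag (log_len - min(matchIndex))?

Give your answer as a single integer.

Op 1: append 1 -> log_len=1
Op 2: F1 acks idx 1 -> match: F0=0 F1=1 F2=0; commitIndex=0
Op 3: F1 acks idx 1 -> match: F0=0 F1=1 F2=0; commitIndex=0
Op 4: F0 acks idx 1 -> match: F0=1 F1=1 F2=0; commitIndex=1
Op 5: append 2 -> log_len=3
Op 6: F1 acks idx 2 -> match: F0=1 F1=2 F2=0; commitIndex=1
Op 7: append 2 -> log_len=5
Op 8: F0 acks idx 1 -> match: F0=1 F1=2 F2=0; commitIndex=1
Op 9: append 1 -> log_len=6
Op 10: append 2 -> log_len=8
Op 11: append 2 -> log_len=10

Answer: 10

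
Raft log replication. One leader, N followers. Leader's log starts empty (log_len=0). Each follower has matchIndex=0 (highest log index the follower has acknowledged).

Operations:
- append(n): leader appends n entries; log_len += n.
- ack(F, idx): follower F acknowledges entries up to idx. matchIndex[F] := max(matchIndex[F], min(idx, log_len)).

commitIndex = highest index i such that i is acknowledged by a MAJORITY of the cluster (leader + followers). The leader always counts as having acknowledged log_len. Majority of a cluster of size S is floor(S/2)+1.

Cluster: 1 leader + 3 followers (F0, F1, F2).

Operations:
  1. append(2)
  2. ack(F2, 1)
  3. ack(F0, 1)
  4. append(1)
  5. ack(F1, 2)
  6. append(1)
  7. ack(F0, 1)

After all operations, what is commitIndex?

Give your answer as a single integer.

Answer: 1

Derivation:
Op 1: append 2 -> log_len=2
Op 2: F2 acks idx 1 -> match: F0=0 F1=0 F2=1; commitIndex=0
Op 3: F0 acks idx 1 -> match: F0=1 F1=0 F2=1; commitIndex=1
Op 4: append 1 -> log_len=3
Op 5: F1 acks idx 2 -> match: F0=1 F1=2 F2=1; commitIndex=1
Op 6: append 1 -> log_len=4
Op 7: F0 acks idx 1 -> match: F0=1 F1=2 F2=1; commitIndex=1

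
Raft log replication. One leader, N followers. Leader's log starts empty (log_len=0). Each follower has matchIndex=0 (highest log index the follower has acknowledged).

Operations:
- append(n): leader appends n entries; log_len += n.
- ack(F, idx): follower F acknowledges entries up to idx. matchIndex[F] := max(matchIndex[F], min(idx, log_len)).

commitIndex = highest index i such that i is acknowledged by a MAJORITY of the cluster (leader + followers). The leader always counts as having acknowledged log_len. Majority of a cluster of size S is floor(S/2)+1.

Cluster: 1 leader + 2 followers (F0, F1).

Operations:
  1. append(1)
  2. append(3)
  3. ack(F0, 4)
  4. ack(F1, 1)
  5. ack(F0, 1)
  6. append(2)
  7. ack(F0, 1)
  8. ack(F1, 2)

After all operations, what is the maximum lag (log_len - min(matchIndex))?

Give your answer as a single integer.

Op 1: append 1 -> log_len=1
Op 2: append 3 -> log_len=4
Op 3: F0 acks idx 4 -> match: F0=4 F1=0; commitIndex=4
Op 4: F1 acks idx 1 -> match: F0=4 F1=1; commitIndex=4
Op 5: F0 acks idx 1 -> match: F0=4 F1=1; commitIndex=4
Op 6: append 2 -> log_len=6
Op 7: F0 acks idx 1 -> match: F0=4 F1=1; commitIndex=4
Op 8: F1 acks idx 2 -> match: F0=4 F1=2; commitIndex=4

Answer: 4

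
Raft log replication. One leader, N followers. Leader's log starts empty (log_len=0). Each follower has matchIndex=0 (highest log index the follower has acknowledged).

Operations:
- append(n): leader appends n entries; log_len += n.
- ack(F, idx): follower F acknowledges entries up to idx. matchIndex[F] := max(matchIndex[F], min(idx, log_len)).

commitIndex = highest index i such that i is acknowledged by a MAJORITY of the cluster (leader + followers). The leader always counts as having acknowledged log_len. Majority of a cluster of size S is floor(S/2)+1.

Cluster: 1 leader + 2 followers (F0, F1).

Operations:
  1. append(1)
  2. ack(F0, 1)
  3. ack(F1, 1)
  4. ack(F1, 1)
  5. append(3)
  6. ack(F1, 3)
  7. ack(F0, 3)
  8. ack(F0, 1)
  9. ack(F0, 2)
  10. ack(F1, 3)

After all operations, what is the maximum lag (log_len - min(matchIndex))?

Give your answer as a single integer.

Answer: 1

Derivation:
Op 1: append 1 -> log_len=1
Op 2: F0 acks idx 1 -> match: F0=1 F1=0; commitIndex=1
Op 3: F1 acks idx 1 -> match: F0=1 F1=1; commitIndex=1
Op 4: F1 acks idx 1 -> match: F0=1 F1=1; commitIndex=1
Op 5: append 3 -> log_len=4
Op 6: F1 acks idx 3 -> match: F0=1 F1=3; commitIndex=3
Op 7: F0 acks idx 3 -> match: F0=3 F1=3; commitIndex=3
Op 8: F0 acks idx 1 -> match: F0=3 F1=3; commitIndex=3
Op 9: F0 acks idx 2 -> match: F0=3 F1=3; commitIndex=3
Op 10: F1 acks idx 3 -> match: F0=3 F1=3; commitIndex=3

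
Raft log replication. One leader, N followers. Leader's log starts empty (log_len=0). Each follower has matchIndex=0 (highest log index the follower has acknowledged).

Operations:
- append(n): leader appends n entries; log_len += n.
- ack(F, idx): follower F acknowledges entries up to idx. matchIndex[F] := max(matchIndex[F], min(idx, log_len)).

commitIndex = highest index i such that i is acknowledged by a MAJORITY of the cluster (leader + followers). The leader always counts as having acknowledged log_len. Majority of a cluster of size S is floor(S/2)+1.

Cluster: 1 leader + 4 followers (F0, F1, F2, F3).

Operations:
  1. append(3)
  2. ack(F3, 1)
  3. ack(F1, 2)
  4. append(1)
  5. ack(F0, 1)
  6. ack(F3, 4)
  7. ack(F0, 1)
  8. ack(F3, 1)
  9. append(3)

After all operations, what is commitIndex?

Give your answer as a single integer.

Answer: 2

Derivation:
Op 1: append 3 -> log_len=3
Op 2: F3 acks idx 1 -> match: F0=0 F1=0 F2=0 F3=1; commitIndex=0
Op 3: F1 acks idx 2 -> match: F0=0 F1=2 F2=0 F3=1; commitIndex=1
Op 4: append 1 -> log_len=4
Op 5: F0 acks idx 1 -> match: F0=1 F1=2 F2=0 F3=1; commitIndex=1
Op 6: F3 acks idx 4 -> match: F0=1 F1=2 F2=0 F3=4; commitIndex=2
Op 7: F0 acks idx 1 -> match: F0=1 F1=2 F2=0 F3=4; commitIndex=2
Op 8: F3 acks idx 1 -> match: F0=1 F1=2 F2=0 F3=4; commitIndex=2
Op 9: append 3 -> log_len=7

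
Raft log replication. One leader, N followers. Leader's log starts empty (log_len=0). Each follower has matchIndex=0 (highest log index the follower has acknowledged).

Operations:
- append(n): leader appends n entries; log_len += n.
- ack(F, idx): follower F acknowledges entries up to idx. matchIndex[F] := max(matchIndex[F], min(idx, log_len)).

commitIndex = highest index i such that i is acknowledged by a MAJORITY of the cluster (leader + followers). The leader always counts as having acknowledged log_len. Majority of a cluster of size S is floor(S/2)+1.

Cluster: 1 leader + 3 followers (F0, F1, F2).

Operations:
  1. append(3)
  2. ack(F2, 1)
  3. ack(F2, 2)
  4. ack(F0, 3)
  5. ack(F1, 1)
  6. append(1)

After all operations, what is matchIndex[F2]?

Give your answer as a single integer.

Op 1: append 3 -> log_len=3
Op 2: F2 acks idx 1 -> match: F0=0 F1=0 F2=1; commitIndex=0
Op 3: F2 acks idx 2 -> match: F0=0 F1=0 F2=2; commitIndex=0
Op 4: F0 acks idx 3 -> match: F0=3 F1=0 F2=2; commitIndex=2
Op 5: F1 acks idx 1 -> match: F0=3 F1=1 F2=2; commitIndex=2
Op 6: append 1 -> log_len=4

Answer: 2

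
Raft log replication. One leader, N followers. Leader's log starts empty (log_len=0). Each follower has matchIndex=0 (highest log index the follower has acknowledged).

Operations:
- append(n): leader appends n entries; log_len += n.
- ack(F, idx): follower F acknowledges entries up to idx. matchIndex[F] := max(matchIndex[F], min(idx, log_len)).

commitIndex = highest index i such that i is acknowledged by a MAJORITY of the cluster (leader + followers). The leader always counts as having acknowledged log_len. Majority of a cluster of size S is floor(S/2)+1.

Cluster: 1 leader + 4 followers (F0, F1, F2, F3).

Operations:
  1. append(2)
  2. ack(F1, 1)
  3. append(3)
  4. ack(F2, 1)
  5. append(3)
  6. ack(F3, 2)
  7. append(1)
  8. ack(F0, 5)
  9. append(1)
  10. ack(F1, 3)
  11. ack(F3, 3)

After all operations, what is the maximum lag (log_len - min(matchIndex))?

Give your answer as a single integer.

Answer: 9

Derivation:
Op 1: append 2 -> log_len=2
Op 2: F1 acks idx 1 -> match: F0=0 F1=1 F2=0 F3=0; commitIndex=0
Op 3: append 3 -> log_len=5
Op 4: F2 acks idx 1 -> match: F0=0 F1=1 F2=1 F3=0; commitIndex=1
Op 5: append 3 -> log_len=8
Op 6: F3 acks idx 2 -> match: F0=0 F1=1 F2=1 F3=2; commitIndex=1
Op 7: append 1 -> log_len=9
Op 8: F0 acks idx 5 -> match: F0=5 F1=1 F2=1 F3=2; commitIndex=2
Op 9: append 1 -> log_len=10
Op 10: F1 acks idx 3 -> match: F0=5 F1=3 F2=1 F3=2; commitIndex=3
Op 11: F3 acks idx 3 -> match: F0=5 F1=3 F2=1 F3=3; commitIndex=3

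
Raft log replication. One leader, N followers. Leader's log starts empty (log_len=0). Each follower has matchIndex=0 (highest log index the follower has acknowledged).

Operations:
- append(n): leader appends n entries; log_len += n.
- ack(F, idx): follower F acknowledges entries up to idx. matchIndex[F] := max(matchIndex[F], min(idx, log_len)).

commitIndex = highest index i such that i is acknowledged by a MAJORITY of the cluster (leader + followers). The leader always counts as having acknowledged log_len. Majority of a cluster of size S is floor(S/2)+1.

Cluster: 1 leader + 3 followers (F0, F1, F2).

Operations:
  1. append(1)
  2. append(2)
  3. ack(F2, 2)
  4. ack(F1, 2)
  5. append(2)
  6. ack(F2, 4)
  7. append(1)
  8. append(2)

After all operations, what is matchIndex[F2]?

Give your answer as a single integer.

Op 1: append 1 -> log_len=1
Op 2: append 2 -> log_len=3
Op 3: F2 acks idx 2 -> match: F0=0 F1=0 F2=2; commitIndex=0
Op 4: F1 acks idx 2 -> match: F0=0 F1=2 F2=2; commitIndex=2
Op 5: append 2 -> log_len=5
Op 6: F2 acks idx 4 -> match: F0=0 F1=2 F2=4; commitIndex=2
Op 7: append 1 -> log_len=6
Op 8: append 2 -> log_len=8

Answer: 4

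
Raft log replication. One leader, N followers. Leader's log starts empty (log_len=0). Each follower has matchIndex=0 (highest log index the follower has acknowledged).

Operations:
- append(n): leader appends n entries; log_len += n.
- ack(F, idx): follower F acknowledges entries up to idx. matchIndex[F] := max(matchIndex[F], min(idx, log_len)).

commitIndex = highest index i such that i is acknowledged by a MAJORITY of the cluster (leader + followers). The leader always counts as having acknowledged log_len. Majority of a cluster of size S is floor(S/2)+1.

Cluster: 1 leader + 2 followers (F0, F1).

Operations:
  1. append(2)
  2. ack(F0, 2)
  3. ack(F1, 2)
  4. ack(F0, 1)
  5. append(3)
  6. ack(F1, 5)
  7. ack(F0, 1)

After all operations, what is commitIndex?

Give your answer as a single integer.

Op 1: append 2 -> log_len=2
Op 2: F0 acks idx 2 -> match: F0=2 F1=0; commitIndex=2
Op 3: F1 acks idx 2 -> match: F0=2 F1=2; commitIndex=2
Op 4: F0 acks idx 1 -> match: F0=2 F1=2; commitIndex=2
Op 5: append 3 -> log_len=5
Op 6: F1 acks idx 5 -> match: F0=2 F1=5; commitIndex=5
Op 7: F0 acks idx 1 -> match: F0=2 F1=5; commitIndex=5

Answer: 5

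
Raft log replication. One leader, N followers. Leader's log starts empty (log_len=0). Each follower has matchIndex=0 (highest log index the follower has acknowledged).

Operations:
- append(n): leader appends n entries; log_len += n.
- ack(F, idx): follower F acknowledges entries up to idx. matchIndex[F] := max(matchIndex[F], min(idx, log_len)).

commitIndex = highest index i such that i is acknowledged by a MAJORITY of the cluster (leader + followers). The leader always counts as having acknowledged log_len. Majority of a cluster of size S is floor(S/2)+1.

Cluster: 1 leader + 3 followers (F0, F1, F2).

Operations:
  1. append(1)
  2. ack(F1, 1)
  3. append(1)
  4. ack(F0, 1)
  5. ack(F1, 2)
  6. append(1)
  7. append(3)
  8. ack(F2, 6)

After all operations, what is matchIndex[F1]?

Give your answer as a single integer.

Op 1: append 1 -> log_len=1
Op 2: F1 acks idx 1 -> match: F0=0 F1=1 F2=0; commitIndex=0
Op 3: append 1 -> log_len=2
Op 4: F0 acks idx 1 -> match: F0=1 F1=1 F2=0; commitIndex=1
Op 5: F1 acks idx 2 -> match: F0=1 F1=2 F2=0; commitIndex=1
Op 6: append 1 -> log_len=3
Op 7: append 3 -> log_len=6
Op 8: F2 acks idx 6 -> match: F0=1 F1=2 F2=6; commitIndex=2

Answer: 2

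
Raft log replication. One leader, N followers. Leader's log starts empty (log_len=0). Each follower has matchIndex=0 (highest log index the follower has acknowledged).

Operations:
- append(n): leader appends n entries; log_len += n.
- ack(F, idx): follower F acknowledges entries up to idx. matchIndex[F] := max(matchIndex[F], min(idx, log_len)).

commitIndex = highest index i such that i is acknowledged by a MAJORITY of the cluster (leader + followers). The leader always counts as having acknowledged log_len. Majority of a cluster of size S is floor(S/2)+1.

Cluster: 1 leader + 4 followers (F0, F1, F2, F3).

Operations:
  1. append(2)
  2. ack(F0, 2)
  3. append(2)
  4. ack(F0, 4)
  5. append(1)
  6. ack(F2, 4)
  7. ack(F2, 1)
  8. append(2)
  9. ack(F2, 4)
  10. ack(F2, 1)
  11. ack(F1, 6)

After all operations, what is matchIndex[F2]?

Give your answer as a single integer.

Op 1: append 2 -> log_len=2
Op 2: F0 acks idx 2 -> match: F0=2 F1=0 F2=0 F3=0; commitIndex=0
Op 3: append 2 -> log_len=4
Op 4: F0 acks idx 4 -> match: F0=4 F1=0 F2=0 F3=0; commitIndex=0
Op 5: append 1 -> log_len=5
Op 6: F2 acks idx 4 -> match: F0=4 F1=0 F2=4 F3=0; commitIndex=4
Op 7: F2 acks idx 1 -> match: F0=4 F1=0 F2=4 F3=0; commitIndex=4
Op 8: append 2 -> log_len=7
Op 9: F2 acks idx 4 -> match: F0=4 F1=0 F2=4 F3=0; commitIndex=4
Op 10: F2 acks idx 1 -> match: F0=4 F1=0 F2=4 F3=0; commitIndex=4
Op 11: F1 acks idx 6 -> match: F0=4 F1=6 F2=4 F3=0; commitIndex=4

Answer: 4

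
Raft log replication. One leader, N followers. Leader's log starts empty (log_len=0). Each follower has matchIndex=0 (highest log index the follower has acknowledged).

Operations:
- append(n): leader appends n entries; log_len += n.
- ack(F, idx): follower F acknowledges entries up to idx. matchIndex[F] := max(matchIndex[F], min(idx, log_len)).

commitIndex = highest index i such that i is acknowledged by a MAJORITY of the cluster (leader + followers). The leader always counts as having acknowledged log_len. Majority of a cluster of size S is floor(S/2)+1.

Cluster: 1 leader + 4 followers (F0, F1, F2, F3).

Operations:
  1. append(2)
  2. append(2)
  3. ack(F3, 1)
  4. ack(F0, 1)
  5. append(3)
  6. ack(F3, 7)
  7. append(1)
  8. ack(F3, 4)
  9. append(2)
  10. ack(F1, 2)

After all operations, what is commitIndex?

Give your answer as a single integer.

Op 1: append 2 -> log_len=2
Op 2: append 2 -> log_len=4
Op 3: F3 acks idx 1 -> match: F0=0 F1=0 F2=0 F3=1; commitIndex=0
Op 4: F0 acks idx 1 -> match: F0=1 F1=0 F2=0 F3=1; commitIndex=1
Op 5: append 3 -> log_len=7
Op 6: F3 acks idx 7 -> match: F0=1 F1=0 F2=0 F3=7; commitIndex=1
Op 7: append 1 -> log_len=8
Op 8: F3 acks idx 4 -> match: F0=1 F1=0 F2=0 F3=7; commitIndex=1
Op 9: append 2 -> log_len=10
Op 10: F1 acks idx 2 -> match: F0=1 F1=2 F2=0 F3=7; commitIndex=2

Answer: 2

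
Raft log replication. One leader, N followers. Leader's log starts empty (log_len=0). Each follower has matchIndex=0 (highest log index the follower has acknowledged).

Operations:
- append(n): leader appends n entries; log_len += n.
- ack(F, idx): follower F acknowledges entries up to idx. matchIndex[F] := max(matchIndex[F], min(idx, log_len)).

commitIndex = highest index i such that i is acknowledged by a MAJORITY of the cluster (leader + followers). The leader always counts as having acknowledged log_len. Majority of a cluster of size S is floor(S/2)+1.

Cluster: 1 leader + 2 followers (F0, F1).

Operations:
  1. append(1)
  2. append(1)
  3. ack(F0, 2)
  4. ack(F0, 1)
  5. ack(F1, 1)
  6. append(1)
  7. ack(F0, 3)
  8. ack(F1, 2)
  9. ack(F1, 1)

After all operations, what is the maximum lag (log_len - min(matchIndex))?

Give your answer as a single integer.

Op 1: append 1 -> log_len=1
Op 2: append 1 -> log_len=2
Op 3: F0 acks idx 2 -> match: F0=2 F1=0; commitIndex=2
Op 4: F0 acks idx 1 -> match: F0=2 F1=0; commitIndex=2
Op 5: F1 acks idx 1 -> match: F0=2 F1=1; commitIndex=2
Op 6: append 1 -> log_len=3
Op 7: F0 acks idx 3 -> match: F0=3 F1=1; commitIndex=3
Op 8: F1 acks idx 2 -> match: F0=3 F1=2; commitIndex=3
Op 9: F1 acks idx 1 -> match: F0=3 F1=2; commitIndex=3

Answer: 1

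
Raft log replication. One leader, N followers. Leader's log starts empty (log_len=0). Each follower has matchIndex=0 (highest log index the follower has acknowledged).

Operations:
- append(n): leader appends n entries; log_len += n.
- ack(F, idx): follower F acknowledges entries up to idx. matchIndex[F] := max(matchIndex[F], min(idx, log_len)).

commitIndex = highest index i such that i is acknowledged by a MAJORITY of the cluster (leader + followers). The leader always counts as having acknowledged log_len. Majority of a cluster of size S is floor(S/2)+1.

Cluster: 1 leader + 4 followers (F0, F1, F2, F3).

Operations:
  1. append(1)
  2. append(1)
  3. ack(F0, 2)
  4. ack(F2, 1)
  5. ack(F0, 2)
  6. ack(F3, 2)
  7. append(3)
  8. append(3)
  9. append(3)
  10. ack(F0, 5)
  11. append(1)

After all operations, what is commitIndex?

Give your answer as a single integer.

Answer: 2

Derivation:
Op 1: append 1 -> log_len=1
Op 2: append 1 -> log_len=2
Op 3: F0 acks idx 2 -> match: F0=2 F1=0 F2=0 F3=0; commitIndex=0
Op 4: F2 acks idx 1 -> match: F0=2 F1=0 F2=1 F3=0; commitIndex=1
Op 5: F0 acks idx 2 -> match: F0=2 F1=0 F2=1 F3=0; commitIndex=1
Op 6: F3 acks idx 2 -> match: F0=2 F1=0 F2=1 F3=2; commitIndex=2
Op 7: append 3 -> log_len=5
Op 8: append 3 -> log_len=8
Op 9: append 3 -> log_len=11
Op 10: F0 acks idx 5 -> match: F0=5 F1=0 F2=1 F3=2; commitIndex=2
Op 11: append 1 -> log_len=12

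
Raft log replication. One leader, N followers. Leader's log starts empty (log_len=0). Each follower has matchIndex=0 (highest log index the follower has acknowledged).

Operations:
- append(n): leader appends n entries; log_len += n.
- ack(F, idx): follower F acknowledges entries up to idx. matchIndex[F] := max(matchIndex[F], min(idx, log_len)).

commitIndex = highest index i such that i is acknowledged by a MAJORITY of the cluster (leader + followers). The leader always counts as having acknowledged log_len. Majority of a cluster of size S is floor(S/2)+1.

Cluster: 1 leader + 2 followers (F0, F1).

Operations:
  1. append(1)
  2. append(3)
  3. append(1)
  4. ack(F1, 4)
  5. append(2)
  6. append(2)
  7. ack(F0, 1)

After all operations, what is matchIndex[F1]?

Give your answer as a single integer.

Answer: 4

Derivation:
Op 1: append 1 -> log_len=1
Op 2: append 3 -> log_len=4
Op 3: append 1 -> log_len=5
Op 4: F1 acks idx 4 -> match: F0=0 F1=4; commitIndex=4
Op 5: append 2 -> log_len=7
Op 6: append 2 -> log_len=9
Op 7: F0 acks idx 1 -> match: F0=1 F1=4; commitIndex=4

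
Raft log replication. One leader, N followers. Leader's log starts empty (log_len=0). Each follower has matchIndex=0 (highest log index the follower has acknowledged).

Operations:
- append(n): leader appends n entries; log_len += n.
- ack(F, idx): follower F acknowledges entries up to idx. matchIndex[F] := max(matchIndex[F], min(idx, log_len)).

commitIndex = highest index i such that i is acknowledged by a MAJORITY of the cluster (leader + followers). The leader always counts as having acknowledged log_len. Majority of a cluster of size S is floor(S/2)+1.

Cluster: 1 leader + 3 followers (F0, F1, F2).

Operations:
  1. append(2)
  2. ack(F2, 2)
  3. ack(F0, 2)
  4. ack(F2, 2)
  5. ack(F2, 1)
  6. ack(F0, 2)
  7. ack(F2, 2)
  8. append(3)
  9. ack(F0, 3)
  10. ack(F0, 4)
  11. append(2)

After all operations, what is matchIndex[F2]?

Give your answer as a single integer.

Answer: 2

Derivation:
Op 1: append 2 -> log_len=2
Op 2: F2 acks idx 2 -> match: F0=0 F1=0 F2=2; commitIndex=0
Op 3: F0 acks idx 2 -> match: F0=2 F1=0 F2=2; commitIndex=2
Op 4: F2 acks idx 2 -> match: F0=2 F1=0 F2=2; commitIndex=2
Op 5: F2 acks idx 1 -> match: F0=2 F1=0 F2=2; commitIndex=2
Op 6: F0 acks idx 2 -> match: F0=2 F1=0 F2=2; commitIndex=2
Op 7: F2 acks idx 2 -> match: F0=2 F1=0 F2=2; commitIndex=2
Op 8: append 3 -> log_len=5
Op 9: F0 acks idx 3 -> match: F0=3 F1=0 F2=2; commitIndex=2
Op 10: F0 acks idx 4 -> match: F0=4 F1=0 F2=2; commitIndex=2
Op 11: append 2 -> log_len=7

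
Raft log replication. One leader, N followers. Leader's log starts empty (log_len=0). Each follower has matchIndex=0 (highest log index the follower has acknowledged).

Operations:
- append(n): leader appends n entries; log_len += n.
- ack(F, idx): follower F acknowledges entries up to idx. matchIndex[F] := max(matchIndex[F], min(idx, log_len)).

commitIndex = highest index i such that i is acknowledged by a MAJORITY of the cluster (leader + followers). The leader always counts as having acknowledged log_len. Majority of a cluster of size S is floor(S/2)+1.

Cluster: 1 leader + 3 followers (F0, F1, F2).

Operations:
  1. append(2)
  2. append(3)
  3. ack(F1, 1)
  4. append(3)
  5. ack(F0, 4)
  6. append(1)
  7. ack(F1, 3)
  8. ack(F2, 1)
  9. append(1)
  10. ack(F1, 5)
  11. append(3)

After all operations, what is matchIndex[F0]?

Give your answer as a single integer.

Answer: 4

Derivation:
Op 1: append 2 -> log_len=2
Op 2: append 3 -> log_len=5
Op 3: F1 acks idx 1 -> match: F0=0 F1=1 F2=0; commitIndex=0
Op 4: append 3 -> log_len=8
Op 5: F0 acks idx 4 -> match: F0=4 F1=1 F2=0; commitIndex=1
Op 6: append 1 -> log_len=9
Op 7: F1 acks idx 3 -> match: F0=4 F1=3 F2=0; commitIndex=3
Op 8: F2 acks idx 1 -> match: F0=4 F1=3 F2=1; commitIndex=3
Op 9: append 1 -> log_len=10
Op 10: F1 acks idx 5 -> match: F0=4 F1=5 F2=1; commitIndex=4
Op 11: append 3 -> log_len=13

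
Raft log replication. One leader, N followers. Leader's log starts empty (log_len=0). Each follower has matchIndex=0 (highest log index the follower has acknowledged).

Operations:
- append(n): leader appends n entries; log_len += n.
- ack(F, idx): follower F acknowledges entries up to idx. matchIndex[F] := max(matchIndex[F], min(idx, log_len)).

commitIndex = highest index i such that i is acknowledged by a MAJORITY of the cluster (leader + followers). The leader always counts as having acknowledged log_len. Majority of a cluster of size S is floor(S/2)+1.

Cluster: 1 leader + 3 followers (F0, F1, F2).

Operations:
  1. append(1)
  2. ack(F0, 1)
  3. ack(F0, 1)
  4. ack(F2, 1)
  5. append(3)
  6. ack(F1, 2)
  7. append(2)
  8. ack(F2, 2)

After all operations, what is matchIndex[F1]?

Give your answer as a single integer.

Answer: 2

Derivation:
Op 1: append 1 -> log_len=1
Op 2: F0 acks idx 1 -> match: F0=1 F1=0 F2=0; commitIndex=0
Op 3: F0 acks idx 1 -> match: F0=1 F1=0 F2=0; commitIndex=0
Op 4: F2 acks idx 1 -> match: F0=1 F1=0 F2=1; commitIndex=1
Op 5: append 3 -> log_len=4
Op 6: F1 acks idx 2 -> match: F0=1 F1=2 F2=1; commitIndex=1
Op 7: append 2 -> log_len=6
Op 8: F2 acks idx 2 -> match: F0=1 F1=2 F2=2; commitIndex=2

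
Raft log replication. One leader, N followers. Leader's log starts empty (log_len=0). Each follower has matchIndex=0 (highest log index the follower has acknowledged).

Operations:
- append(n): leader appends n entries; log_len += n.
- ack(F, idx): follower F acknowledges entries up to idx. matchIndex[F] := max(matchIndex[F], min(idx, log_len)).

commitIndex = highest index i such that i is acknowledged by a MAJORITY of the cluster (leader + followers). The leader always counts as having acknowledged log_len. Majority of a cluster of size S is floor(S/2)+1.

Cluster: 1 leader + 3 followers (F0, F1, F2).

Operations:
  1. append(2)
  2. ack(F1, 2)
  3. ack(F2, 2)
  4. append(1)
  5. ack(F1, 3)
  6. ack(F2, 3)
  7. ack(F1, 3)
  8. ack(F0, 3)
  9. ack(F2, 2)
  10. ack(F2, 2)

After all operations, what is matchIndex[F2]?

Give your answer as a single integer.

Op 1: append 2 -> log_len=2
Op 2: F1 acks idx 2 -> match: F0=0 F1=2 F2=0; commitIndex=0
Op 3: F2 acks idx 2 -> match: F0=0 F1=2 F2=2; commitIndex=2
Op 4: append 1 -> log_len=3
Op 5: F1 acks idx 3 -> match: F0=0 F1=3 F2=2; commitIndex=2
Op 6: F2 acks idx 3 -> match: F0=0 F1=3 F2=3; commitIndex=3
Op 7: F1 acks idx 3 -> match: F0=0 F1=3 F2=3; commitIndex=3
Op 8: F0 acks idx 3 -> match: F0=3 F1=3 F2=3; commitIndex=3
Op 9: F2 acks idx 2 -> match: F0=3 F1=3 F2=3; commitIndex=3
Op 10: F2 acks idx 2 -> match: F0=3 F1=3 F2=3; commitIndex=3

Answer: 3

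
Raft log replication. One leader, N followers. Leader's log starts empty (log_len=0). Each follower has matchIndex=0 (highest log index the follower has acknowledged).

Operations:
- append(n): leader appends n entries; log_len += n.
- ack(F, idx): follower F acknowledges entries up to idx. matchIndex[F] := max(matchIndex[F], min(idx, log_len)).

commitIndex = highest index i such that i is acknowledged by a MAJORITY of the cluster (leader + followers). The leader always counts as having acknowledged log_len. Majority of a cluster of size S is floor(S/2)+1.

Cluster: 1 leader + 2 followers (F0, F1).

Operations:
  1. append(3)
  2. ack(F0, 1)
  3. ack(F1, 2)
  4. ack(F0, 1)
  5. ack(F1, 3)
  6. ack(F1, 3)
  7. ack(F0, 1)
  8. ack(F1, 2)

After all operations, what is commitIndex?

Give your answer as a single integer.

Answer: 3

Derivation:
Op 1: append 3 -> log_len=3
Op 2: F0 acks idx 1 -> match: F0=1 F1=0; commitIndex=1
Op 3: F1 acks idx 2 -> match: F0=1 F1=2; commitIndex=2
Op 4: F0 acks idx 1 -> match: F0=1 F1=2; commitIndex=2
Op 5: F1 acks idx 3 -> match: F0=1 F1=3; commitIndex=3
Op 6: F1 acks idx 3 -> match: F0=1 F1=3; commitIndex=3
Op 7: F0 acks idx 1 -> match: F0=1 F1=3; commitIndex=3
Op 8: F1 acks idx 2 -> match: F0=1 F1=3; commitIndex=3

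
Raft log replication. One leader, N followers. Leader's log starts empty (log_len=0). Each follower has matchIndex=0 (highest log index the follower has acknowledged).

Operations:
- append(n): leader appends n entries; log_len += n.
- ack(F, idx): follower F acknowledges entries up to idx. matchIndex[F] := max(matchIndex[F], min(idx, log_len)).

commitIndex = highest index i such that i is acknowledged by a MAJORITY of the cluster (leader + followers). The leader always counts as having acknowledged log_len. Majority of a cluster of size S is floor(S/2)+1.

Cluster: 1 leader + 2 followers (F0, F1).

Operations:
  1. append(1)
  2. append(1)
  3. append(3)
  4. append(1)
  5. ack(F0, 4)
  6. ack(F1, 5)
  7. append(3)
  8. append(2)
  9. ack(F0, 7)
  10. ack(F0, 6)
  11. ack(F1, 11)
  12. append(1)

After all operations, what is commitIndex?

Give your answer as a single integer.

Op 1: append 1 -> log_len=1
Op 2: append 1 -> log_len=2
Op 3: append 3 -> log_len=5
Op 4: append 1 -> log_len=6
Op 5: F0 acks idx 4 -> match: F0=4 F1=0; commitIndex=4
Op 6: F1 acks idx 5 -> match: F0=4 F1=5; commitIndex=5
Op 7: append 3 -> log_len=9
Op 8: append 2 -> log_len=11
Op 9: F0 acks idx 7 -> match: F0=7 F1=5; commitIndex=7
Op 10: F0 acks idx 6 -> match: F0=7 F1=5; commitIndex=7
Op 11: F1 acks idx 11 -> match: F0=7 F1=11; commitIndex=11
Op 12: append 1 -> log_len=12

Answer: 11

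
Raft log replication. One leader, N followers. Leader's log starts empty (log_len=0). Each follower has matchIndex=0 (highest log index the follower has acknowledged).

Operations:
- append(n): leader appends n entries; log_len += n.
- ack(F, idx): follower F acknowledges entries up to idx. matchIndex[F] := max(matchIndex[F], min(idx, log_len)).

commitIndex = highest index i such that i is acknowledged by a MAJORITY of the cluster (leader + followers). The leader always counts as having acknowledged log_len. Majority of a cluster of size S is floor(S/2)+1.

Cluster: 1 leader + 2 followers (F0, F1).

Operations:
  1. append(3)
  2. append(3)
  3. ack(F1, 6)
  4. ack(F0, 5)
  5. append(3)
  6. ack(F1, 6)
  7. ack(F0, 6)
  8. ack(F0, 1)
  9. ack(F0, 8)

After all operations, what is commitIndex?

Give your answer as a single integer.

Answer: 8

Derivation:
Op 1: append 3 -> log_len=3
Op 2: append 3 -> log_len=6
Op 3: F1 acks idx 6 -> match: F0=0 F1=6; commitIndex=6
Op 4: F0 acks idx 5 -> match: F0=5 F1=6; commitIndex=6
Op 5: append 3 -> log_len=9
Op 6: F1 acks idx 6 -> match: F0=5 F1=6; commitIndex=6
Op 7: F0 acks idx 6 -> match: F0=6 F1=6; commitIndex=6
Op 8: F0 acks idx 1 -> match: F0=6 F1=6; commitIndex=6
Op 9: F0 acks idx 8 -> match: F0=8 F1=6; commitIndex=8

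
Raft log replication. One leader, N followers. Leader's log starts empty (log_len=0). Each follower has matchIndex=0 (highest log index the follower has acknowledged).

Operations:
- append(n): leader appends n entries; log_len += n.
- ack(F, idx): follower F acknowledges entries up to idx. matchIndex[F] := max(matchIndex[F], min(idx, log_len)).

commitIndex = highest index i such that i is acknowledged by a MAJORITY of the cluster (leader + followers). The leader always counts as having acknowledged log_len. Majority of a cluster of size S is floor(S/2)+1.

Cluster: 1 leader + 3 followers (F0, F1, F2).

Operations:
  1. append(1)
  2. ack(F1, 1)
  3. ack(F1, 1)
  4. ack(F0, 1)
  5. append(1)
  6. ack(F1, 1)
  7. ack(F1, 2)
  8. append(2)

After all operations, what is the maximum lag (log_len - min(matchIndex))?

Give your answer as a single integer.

Op 1: append 1 -> log_len=1
Op 2: F1 acks idx 1 -> match: F0=0 F1=1 F2=0; commitIndex=0
Op 3: F1 acks idx 1 -> match: F0=0 F1=1 F2=0; commitIndex=0
Op 4: F0 acks idx 1 -> match: F0=1 F1=1 F2=0; commitIndex=1
Op 5: append 1 -> log_len=2
Op 6: F1 acks idx 1 -> match: F0=1 F1=1 F2=0; commitIndex=1
Op 7: F1 acks idx 2 -> match: F0=1 F1=2 F2=0; commitIndex=1
Op 8: append 2 -> log_len=4

Answer: 4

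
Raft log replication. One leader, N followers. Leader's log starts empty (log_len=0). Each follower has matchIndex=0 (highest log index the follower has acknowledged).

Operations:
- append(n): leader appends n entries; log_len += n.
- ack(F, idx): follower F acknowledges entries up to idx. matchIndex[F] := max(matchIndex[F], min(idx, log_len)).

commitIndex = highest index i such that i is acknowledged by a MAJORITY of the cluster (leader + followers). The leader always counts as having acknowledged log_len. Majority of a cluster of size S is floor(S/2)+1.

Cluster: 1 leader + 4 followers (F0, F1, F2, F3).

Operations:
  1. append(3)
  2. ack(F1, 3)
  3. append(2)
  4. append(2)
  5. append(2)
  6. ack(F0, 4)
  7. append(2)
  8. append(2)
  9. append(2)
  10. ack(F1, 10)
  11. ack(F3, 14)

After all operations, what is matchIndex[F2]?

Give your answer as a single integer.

Op 1: append 3 -> log_len=3
Op 2: F1 acks idx 3 -> match: F0=0 F1=3 F2=0 F3=0; commitIndex=0
Op 3: append 2 -> log_len=5
Op 4: append 2 -> log_len=7
Op 5: append 2 -> log_len=9
Op 6: F0 acks idx 4 -> match: F0=4 F1=3 F2=0 F3=0; commitIndex=3
Op 7: append 2 -> log_len=11
Op 8: append 2 -> log_len=13
Op 9: append 2 -> log_len=15
Op 10: F1 acks idx 10 -> match: F0=4 F1=10 F2=0 F3=0; commitIndex=4
Op 11: F3 acks idx 14 -> match: F0=4 F1=10 F2=0 F3=14; commitIndex=10

Answer: 0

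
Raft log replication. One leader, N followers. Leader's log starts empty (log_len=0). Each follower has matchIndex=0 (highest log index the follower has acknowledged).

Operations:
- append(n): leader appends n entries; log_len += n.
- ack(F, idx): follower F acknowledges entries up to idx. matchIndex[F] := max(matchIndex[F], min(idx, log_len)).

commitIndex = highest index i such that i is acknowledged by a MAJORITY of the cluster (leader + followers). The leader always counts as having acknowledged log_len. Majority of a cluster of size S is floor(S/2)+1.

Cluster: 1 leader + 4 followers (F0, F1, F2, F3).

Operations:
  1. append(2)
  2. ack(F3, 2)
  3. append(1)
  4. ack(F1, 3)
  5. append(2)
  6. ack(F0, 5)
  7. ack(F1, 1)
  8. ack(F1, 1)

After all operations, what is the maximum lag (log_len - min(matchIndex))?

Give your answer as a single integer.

Answer: 5

Derivation:
Op 1: append 2 -> log_len=2
Op 2: F3 acks idx 2 -> match: F0=0 F1=0 F2=0 F3=2; commitIndex=0
Op 3: append 1 -> log_len=3
Op 4: F1 acks idx 3 -> match: F0=0 F1=3 F2=0 F3=2; commitIndex=2
Op 5: append 2 -> log_len=5
Op 6: F0 acks idx 5 -> match: F0=5 F1=3 F2=0 F3=2; commitIndex=3
Op 7: F1 acks idx 1 -> match: F0=5 F1=3 F2=0 F3=2; commitIndex=3
Op 8: F1 acks idx 1 -> match: F0=5 F1=3 F2=0 F3=2; commitIndex=3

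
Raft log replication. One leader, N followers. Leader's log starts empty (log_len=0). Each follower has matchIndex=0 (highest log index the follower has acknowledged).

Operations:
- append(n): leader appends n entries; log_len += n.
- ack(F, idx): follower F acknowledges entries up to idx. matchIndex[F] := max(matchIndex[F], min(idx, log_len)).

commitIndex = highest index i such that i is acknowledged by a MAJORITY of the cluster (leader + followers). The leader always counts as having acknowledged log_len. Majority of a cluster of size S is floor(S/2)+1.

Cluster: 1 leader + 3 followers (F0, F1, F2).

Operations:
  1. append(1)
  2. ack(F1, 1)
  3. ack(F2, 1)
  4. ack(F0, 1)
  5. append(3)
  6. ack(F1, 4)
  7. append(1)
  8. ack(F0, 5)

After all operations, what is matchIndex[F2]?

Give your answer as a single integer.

Op 1: append 1 -> log_len=1
Op 2: F1 acks idx 1 -> match: F0=0 F1=1 F2=0; commitIndex=0
Op 3: F2 acks idx 1 -> match: F0=0 F1=1 F2=1; commitIndex=1
Op 4: F0 acks idx 1 -> match: F0=1 F1=1 F2=1; commitIndex=1
Op 5: append 3 -> log_len=4
Op 6: F1 acks idx 4 -> match: F0=1 F1=4 F2=1; commitIndex=1
Op 7: append 1 -> log_len=5
Op 8: F0 acks idx 5 -> match: F0=5 F1=4 F2=1; commitIndex=4

Answer: 1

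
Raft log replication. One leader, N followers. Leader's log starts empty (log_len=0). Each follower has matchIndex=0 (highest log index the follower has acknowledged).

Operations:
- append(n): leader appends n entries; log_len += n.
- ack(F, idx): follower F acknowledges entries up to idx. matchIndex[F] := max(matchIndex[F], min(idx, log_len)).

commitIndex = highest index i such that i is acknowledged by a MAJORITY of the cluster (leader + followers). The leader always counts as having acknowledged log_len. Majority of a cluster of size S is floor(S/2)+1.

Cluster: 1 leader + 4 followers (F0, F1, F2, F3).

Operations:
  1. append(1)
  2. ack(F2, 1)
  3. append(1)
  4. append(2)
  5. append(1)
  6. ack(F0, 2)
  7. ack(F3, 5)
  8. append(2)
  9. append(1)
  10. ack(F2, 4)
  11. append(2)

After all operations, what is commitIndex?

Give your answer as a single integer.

Answer: 4

Derivation:
Op 1: append 1 -> log_len=1
Op 2: F2 acks idx 1 -> match: F0=0 F1=0 F2=1 F3=0; commitIndex=0
Op 3: append 1 -> log_len=2
Op 4: append 2 -> log_len=4
Op 5: append 1 -> log_len=5
Op 6: F0 acks idx 2 -> match: F0=2 F1=0 F2=1 F3=0; commitIndex=1
Op 7: F3 acks idx 5 -> match: F0=2 F1=0 F2=1 F3=5; commitIndex=2
Op 8: append 2 -> log_len=7
Op 9: append 1 -> log_len=8
Op 10: F2 acks idx 4 -> match: F0=2 F1=0 F2=4 F3=5; commitIndex=4
Op 11: append 2 -> log_len=10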